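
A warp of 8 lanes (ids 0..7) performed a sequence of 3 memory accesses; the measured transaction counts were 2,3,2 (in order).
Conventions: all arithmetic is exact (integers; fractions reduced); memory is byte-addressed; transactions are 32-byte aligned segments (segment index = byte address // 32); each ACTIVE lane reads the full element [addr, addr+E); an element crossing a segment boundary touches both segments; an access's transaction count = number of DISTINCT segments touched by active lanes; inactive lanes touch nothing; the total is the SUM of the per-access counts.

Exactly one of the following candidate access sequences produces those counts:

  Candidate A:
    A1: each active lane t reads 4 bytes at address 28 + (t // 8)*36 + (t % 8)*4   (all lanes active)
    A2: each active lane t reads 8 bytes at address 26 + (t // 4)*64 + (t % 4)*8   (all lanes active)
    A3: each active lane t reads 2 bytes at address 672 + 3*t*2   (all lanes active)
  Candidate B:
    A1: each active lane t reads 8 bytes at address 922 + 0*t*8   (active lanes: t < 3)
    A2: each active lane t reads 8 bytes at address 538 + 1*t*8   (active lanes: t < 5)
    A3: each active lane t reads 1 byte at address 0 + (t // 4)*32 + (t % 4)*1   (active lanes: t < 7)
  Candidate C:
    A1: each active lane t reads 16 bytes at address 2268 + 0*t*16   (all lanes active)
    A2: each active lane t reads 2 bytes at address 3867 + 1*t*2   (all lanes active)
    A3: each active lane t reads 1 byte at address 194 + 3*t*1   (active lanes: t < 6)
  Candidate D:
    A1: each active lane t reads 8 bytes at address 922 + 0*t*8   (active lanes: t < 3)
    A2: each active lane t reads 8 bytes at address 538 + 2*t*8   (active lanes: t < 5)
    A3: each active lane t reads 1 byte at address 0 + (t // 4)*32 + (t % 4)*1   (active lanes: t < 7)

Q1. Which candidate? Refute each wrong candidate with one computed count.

A: A2 gives 4 transactions, not 3
C: A2 gives 2 transactions, not 3
D: A2 gives 4 transactions, not 3
B: all counts match (2,3,2)

Answer: B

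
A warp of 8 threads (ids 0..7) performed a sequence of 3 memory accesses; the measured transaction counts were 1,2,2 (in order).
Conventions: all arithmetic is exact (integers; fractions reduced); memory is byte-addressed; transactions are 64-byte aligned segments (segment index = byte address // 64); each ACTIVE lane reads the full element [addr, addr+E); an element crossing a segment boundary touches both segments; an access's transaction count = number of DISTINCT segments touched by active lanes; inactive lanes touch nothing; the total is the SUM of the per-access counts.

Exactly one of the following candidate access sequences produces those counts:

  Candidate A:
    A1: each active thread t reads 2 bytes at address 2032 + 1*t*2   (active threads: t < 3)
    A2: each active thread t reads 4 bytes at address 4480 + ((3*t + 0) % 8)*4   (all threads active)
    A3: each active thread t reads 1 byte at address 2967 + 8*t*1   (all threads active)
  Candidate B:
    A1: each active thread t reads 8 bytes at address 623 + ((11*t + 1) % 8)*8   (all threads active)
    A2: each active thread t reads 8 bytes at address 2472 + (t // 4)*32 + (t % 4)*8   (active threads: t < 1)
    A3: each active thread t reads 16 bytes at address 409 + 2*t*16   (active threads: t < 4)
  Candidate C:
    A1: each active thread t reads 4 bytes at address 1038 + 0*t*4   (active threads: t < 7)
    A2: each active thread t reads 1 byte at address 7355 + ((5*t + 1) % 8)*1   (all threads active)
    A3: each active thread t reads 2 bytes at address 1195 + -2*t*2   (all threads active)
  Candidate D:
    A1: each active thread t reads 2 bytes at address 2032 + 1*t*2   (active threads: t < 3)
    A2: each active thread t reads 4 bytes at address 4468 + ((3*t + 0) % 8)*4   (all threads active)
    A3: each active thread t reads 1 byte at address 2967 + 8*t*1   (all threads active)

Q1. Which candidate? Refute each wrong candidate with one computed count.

A: A2 gives 1 transaction, not 2
B: A1 gives 2 transactions, not 1
C: A3 gives 1 transaction, not 2
D: all counts match (1,2,2)

Answer: D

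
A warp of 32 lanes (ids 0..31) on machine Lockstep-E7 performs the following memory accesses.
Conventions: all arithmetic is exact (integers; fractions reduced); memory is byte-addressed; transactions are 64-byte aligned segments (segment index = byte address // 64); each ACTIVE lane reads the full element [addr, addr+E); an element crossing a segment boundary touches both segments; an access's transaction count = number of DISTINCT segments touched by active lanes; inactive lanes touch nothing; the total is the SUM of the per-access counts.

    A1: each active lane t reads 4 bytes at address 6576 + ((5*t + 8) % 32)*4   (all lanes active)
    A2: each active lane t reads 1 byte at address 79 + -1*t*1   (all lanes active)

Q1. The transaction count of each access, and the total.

A1: 3 transactions
A2: 2 transactions

Answer: 3,2; total 5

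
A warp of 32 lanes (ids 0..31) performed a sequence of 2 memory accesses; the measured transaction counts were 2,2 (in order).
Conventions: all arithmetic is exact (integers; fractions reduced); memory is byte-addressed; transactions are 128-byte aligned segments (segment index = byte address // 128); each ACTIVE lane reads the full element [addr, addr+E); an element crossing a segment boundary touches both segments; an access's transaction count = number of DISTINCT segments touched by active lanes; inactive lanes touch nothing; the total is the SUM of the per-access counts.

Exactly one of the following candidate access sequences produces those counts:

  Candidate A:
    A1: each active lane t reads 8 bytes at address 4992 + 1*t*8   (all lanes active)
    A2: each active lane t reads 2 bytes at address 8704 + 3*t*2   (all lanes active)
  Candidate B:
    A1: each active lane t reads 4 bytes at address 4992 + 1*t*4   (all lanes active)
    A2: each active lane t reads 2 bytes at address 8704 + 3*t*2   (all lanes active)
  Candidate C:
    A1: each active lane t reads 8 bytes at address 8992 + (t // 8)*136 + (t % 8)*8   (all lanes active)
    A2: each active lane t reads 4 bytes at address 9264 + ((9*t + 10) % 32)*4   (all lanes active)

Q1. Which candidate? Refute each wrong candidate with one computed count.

B: A1 gives 1 transaction, not 2
C: A1 gives 4 transactions, not 2
A: all counts match (2,2)

Answer: A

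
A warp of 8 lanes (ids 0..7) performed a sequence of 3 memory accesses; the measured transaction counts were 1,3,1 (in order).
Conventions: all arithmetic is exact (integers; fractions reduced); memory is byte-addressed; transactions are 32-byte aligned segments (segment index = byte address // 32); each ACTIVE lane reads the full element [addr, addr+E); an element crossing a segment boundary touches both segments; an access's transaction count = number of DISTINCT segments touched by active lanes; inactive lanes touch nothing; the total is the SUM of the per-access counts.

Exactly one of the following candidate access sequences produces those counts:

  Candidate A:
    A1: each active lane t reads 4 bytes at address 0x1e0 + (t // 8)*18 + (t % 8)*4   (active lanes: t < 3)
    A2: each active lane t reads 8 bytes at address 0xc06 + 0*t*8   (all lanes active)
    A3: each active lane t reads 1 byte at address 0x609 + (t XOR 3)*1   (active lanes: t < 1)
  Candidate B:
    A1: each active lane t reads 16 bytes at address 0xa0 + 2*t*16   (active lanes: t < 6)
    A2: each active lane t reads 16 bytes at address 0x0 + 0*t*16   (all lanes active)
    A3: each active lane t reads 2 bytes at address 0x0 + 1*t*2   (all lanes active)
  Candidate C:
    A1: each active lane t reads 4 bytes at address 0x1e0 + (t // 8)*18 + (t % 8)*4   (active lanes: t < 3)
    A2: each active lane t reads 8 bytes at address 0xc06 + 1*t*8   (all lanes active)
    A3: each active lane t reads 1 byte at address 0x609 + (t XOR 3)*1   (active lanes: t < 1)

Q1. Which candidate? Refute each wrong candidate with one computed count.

A: A2 gives 1 transaction, not 3
B: A1 gives 6 transactions, not 1
C: all counts match (1,3,1)

Answer: C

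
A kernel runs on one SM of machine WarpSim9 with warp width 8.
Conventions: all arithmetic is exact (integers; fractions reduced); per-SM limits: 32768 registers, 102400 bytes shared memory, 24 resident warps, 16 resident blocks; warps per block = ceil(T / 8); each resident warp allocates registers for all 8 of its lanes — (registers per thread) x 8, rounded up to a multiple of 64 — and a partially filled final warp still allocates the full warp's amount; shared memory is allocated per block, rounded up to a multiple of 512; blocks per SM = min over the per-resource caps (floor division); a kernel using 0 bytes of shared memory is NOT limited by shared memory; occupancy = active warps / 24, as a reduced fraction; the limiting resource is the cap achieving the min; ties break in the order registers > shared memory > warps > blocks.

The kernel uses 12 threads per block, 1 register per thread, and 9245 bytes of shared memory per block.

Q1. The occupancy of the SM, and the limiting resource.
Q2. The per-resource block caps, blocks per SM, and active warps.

Answer: occupancy 5/6, limited by shared memory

registers: 256 blocks
shared memory: 10 blocks
warps: 12 blocks
blocks: 16 blocks

Answer: 10 blocks, 20 active warps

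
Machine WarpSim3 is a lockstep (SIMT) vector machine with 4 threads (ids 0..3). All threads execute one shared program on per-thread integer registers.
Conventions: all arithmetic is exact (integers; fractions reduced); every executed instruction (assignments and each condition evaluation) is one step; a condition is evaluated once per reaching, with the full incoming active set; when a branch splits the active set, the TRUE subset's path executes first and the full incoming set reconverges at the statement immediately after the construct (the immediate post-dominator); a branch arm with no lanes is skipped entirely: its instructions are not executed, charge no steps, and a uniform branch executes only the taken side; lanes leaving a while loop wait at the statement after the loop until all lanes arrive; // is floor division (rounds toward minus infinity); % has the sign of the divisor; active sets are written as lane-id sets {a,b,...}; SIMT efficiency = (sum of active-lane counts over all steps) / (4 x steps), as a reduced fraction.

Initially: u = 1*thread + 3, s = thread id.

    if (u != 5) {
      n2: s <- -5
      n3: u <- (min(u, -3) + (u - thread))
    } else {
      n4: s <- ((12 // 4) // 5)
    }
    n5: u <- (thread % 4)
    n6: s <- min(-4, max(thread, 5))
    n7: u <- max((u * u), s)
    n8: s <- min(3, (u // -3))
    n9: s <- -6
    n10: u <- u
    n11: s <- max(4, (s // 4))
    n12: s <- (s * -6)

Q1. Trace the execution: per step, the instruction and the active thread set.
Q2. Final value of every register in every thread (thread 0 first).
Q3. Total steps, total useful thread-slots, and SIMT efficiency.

step 0: eval (u != 5)                {0,1,2,3}
step 1: s <- -5                      {0,1,3}
step 2: u <- (min(u, -3) + (u - thread)) {0,1,3}
step 3: s <- ((12 // 4) // 5)        {2}
step 4: u <- (thread % 4)            {0,1,2,3}
step 5: s <- min(-4, max(thread, 5)) {0,1,2,3}
step 6: u <- max((u * u), s)         {0,1,2,3}
step 7: s <- min(3, (u // -3))       {0,1,2,3}
step 8: s <- -6                      {0,1,2,3}
step 9: u <- u                       {0,1,2,3}
step 10: s <- max(4, (s // 4))        {0,1,2,3}
step 11: s <- (s * -6)                {0,1,2,3}

Answer: 12 steps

u: 0,1,4,9
s: -24,-24,-24,-24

steps = 12; useful = 43; efficiency = 43/48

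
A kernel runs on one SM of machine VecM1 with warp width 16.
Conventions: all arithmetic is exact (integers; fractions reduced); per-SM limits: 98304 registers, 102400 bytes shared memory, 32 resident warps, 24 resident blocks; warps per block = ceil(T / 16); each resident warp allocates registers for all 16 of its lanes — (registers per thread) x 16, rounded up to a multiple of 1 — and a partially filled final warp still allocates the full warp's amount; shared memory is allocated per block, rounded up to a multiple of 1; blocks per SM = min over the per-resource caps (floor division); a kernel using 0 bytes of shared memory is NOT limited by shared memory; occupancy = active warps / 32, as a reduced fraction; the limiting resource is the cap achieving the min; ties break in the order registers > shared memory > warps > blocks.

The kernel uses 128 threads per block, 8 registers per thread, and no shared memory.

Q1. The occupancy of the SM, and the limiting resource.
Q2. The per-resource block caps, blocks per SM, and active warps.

Answer: occupancy 1, limited by warps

registers: 96 blocks
shared memory: no limit (kernel uses none)
warps: 4 blocks
blocks: 24 blocks

Answer: 4 blocks, 32 active warps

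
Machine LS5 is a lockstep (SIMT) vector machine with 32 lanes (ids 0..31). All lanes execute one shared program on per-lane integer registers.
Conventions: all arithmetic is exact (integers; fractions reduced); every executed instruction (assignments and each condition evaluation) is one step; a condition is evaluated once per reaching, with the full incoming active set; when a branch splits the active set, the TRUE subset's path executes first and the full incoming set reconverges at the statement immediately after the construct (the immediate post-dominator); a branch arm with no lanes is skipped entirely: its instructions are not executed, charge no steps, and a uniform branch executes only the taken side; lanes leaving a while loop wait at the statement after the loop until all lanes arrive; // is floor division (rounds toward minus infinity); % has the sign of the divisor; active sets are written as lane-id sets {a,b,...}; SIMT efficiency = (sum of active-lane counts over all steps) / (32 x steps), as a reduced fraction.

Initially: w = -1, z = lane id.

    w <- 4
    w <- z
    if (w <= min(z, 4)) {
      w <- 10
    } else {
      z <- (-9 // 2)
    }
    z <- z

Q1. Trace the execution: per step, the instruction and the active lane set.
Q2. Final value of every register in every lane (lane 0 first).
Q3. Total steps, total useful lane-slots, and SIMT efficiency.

step 0: w <- 4                       {0,1,2,3,4,5,6,7,8,9,10,11,12,13,14,15,16,17,18,19,20,21,22,23,24,25,26,27,28,29,30,31}
step 1: w <- z                       {0,1,2,3,4,5,6,7,8,9,10,11,12,13,14,15,16,17,18,19,20,21,22,23,24,25,26,27,28,29,30,31}
step 2: eval (w <= min(z, 4))        {0,1,2,3,4,5,6,7,8,9,10,11,12,13,14,15,16,17,18,19,20,21,22,23,24,25,26,27,28,29,30,31}
step 3: w <- 10                      {0,1,2,3,4}
step 4: z <- (-9 // 2)               {5,6,7,8,9,10,11,12,13,14,15,16,17,18,19,20,21,22,23,24,25,26,27,28,29,30,31}
step 5: z <- z                       {0,1,2,3,4,5,6,7,8,9,10,11,12,13,14,15,16,17,18,19,20,21,22,23,24,25,26,27,28,29,30,31}

Answer: 6 steps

w: 10,10,10,10,10,5,6,7,8,9,10,11,12,13,14,15,16,17,18,19,20,21,22,23,24,25,26,27,28,29,30,31
z: 0,1,2,3,4,-5,-5,-5,-5,-5,-5,-5,-5,-5,-5,-5,-5,-5,-5,-5,-5,-5,-5,-5,-5,-5,-5,-5,-5,-5,-5,-5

steps = 6; useful = 160; efficiency = 160/192 = 5/6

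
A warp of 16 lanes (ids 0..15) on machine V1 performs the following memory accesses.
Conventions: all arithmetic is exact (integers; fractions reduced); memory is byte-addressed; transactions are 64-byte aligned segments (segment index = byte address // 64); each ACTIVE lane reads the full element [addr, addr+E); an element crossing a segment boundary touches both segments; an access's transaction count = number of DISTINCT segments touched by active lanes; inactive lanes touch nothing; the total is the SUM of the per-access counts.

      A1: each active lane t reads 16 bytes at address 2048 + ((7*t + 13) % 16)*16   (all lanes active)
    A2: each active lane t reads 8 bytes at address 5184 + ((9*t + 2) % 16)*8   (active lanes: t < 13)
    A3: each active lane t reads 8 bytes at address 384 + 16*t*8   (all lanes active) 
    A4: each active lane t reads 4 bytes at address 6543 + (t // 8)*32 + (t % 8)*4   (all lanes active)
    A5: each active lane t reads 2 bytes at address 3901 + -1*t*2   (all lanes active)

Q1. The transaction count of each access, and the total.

A1: 4 transactions
A2: 2 transactions
A3: 16 transactions
A4: 2 transactions
A5: 1 transaction

Answer: 4,2,16,2,1; total 25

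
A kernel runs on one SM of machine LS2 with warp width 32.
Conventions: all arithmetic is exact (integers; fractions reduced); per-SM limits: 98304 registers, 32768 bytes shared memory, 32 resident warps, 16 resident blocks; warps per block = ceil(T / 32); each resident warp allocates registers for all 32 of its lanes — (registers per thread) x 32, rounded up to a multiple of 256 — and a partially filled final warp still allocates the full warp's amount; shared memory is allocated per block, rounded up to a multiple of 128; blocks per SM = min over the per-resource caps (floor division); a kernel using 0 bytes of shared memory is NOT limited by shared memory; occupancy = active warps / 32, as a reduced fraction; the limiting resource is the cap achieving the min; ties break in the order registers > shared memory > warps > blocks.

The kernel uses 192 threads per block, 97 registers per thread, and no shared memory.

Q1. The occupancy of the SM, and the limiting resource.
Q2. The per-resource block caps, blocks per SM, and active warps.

Answer: occupancy 3/4, limited by registers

registers: 4 blocks
shared memory: no limit (kernel uses none)
warps: 5 blocks
blocks: 16 blocks

Answer: 4 blocks, 24 active warps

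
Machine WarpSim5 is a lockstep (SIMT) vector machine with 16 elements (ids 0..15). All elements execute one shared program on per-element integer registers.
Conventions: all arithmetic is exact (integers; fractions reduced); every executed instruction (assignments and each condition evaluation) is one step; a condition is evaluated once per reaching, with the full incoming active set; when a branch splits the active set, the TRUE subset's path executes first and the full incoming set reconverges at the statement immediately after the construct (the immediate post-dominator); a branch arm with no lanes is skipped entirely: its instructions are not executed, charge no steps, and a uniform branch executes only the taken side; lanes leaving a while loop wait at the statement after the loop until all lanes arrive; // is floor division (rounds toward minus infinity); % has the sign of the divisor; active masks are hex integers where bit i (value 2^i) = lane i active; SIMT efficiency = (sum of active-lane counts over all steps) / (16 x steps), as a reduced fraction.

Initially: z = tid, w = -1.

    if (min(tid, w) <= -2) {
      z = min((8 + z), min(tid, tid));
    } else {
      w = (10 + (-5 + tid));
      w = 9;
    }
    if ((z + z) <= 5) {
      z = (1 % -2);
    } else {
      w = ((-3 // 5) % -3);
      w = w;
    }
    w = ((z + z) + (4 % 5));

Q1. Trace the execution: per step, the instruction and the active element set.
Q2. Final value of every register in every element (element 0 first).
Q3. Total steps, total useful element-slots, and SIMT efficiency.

step 0: eval (min(tid, w) <= -2)     0xffff
step 1: w <- (10 + (-5 + tid))       0xffff
step 2: w <- 9                       0xffff
step 3: eval ((z + z) <= 5)          0xffff
step 4: z <- (1 % -2)                0x0007
step 5: w <- ((-3 // 5) % -3)        0xfff8
step 6: w <- w                       0xfff8
step 7: w <- ((z + z) + (4 % 5))     0xffff

Answer: 8 steps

z: -1,-1,-1,3,4,5,6,7,8,9,10,11,12,13,14,15
w: 2,2,2,10,12,14,16,18,20,22,24,26,28,30,32,34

steps = 8; useful = 109; efficiency = 109/128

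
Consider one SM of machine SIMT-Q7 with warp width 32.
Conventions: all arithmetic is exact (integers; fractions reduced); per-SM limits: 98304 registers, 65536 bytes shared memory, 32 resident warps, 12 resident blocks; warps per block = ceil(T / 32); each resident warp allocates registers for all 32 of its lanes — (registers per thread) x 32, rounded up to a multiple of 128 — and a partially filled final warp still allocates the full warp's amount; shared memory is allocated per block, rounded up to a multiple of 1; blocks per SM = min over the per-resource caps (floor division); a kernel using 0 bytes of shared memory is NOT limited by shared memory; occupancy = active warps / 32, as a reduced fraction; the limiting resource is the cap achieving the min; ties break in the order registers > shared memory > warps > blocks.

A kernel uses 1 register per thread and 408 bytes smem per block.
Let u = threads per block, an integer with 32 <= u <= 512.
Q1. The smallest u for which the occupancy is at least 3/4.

Answer: u = 33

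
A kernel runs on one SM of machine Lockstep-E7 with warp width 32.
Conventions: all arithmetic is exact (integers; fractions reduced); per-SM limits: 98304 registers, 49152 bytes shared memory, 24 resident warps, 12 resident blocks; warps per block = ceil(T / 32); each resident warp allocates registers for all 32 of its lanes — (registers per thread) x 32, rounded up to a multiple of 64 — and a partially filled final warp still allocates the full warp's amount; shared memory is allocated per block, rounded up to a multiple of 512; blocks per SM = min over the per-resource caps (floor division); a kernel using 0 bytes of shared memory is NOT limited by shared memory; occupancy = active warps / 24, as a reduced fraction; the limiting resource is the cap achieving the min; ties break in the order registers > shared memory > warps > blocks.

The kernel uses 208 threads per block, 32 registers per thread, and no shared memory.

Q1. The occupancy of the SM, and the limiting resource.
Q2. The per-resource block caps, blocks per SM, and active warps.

Answer: occupancy 7/8, limited by warps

registers: 13 blocks
shared memory: no limit (kernel uses none)
warps: 3 blocks
blocks: 12 blocks

Answer: 3 blocks, 21 active warps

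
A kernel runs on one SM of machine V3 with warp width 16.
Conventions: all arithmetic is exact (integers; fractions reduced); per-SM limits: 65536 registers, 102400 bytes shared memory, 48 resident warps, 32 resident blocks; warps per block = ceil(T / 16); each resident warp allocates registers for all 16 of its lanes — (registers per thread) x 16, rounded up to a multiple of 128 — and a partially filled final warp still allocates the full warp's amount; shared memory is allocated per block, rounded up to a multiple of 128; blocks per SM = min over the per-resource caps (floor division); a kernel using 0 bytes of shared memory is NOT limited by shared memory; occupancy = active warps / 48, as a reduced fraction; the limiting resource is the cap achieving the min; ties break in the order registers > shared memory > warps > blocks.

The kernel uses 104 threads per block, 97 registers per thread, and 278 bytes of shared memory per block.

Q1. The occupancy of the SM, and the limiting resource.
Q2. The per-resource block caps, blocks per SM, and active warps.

Answer: occupancy 35/48, limited by registers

registers: 5 blocks
shared memory: 266 blocks
warps: 6 blocks
blocks: 32 blocks

Answer: 5 blocks, 35 active warps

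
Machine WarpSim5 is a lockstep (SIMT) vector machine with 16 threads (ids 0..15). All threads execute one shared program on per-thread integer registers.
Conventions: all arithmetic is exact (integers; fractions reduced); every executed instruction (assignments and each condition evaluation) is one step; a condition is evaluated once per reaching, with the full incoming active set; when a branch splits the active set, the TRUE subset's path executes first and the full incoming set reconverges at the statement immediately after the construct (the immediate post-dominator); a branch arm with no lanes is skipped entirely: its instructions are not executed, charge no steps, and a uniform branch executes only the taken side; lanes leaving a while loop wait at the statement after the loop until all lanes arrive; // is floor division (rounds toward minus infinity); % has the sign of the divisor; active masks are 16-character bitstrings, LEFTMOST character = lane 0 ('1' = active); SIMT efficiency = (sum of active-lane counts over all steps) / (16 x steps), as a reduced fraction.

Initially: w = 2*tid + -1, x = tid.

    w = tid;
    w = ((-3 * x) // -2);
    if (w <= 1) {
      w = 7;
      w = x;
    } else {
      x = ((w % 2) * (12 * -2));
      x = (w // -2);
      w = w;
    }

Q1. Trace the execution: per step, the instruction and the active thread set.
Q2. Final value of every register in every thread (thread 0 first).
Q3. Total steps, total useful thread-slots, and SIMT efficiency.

step 0: w <- tid                     1111111111111111
step 1: w <- ((-3 * x) // -2)        1111111111111111
step 2: eval (w <= 1)                1111111111111111
step 3: w <- 7                       1100000000000000
step 4: w <- x                       1100000000000000
step 5: x <- ((w % 2) * (12 * -2))   0011111111111111
step 6: x <- (w // -2)               0011111111111111
step 7: w <- w                       0011111111111111

Answer: 8 steps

w: 0,1,3,4,6,7,9,10,12,13,15,16,18,19,21,22
x: 0,1,-2,-2,-3,-4,-5,-5,-6,-7,-8,-8,-9,-10,-11,-11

steps = 8; useful = 94; efficiency = 94/128 = 47/64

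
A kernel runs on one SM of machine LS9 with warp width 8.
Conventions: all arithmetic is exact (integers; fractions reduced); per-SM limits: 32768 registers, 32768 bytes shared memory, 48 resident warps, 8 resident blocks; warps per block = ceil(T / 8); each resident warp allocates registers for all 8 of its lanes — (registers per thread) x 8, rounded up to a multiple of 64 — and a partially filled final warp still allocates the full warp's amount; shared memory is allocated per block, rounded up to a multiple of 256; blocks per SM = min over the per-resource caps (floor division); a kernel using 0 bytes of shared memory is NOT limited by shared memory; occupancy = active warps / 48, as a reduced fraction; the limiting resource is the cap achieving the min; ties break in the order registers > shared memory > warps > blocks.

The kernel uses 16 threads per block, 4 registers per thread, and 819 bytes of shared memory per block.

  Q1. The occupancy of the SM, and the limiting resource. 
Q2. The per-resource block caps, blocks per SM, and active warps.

Answer: occupancy 1/3, limited by blocks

registers: 256 blocks
shared memory: 32 blocks
warps: 24 blocks
blocks: 8 blocks

Answer: 8 blocks, 16 active warps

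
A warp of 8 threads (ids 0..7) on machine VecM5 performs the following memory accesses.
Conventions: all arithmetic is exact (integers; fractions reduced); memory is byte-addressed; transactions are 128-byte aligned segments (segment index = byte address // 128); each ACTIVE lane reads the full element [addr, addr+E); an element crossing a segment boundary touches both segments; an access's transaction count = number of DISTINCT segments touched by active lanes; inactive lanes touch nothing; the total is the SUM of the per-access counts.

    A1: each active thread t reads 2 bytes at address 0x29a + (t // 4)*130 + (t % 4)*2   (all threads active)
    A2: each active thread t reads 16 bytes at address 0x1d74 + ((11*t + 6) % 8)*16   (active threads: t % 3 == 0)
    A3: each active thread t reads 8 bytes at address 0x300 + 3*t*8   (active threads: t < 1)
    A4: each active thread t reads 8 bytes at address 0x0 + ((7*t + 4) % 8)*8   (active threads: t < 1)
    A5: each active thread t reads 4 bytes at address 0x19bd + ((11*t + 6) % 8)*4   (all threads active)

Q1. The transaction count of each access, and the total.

A1: 2 transactions
A2: 2 transactions
A3: 1 transaction
A4: 1 transaction
A5: 1 transaction

Answer: 2,2,1,1,1; total 7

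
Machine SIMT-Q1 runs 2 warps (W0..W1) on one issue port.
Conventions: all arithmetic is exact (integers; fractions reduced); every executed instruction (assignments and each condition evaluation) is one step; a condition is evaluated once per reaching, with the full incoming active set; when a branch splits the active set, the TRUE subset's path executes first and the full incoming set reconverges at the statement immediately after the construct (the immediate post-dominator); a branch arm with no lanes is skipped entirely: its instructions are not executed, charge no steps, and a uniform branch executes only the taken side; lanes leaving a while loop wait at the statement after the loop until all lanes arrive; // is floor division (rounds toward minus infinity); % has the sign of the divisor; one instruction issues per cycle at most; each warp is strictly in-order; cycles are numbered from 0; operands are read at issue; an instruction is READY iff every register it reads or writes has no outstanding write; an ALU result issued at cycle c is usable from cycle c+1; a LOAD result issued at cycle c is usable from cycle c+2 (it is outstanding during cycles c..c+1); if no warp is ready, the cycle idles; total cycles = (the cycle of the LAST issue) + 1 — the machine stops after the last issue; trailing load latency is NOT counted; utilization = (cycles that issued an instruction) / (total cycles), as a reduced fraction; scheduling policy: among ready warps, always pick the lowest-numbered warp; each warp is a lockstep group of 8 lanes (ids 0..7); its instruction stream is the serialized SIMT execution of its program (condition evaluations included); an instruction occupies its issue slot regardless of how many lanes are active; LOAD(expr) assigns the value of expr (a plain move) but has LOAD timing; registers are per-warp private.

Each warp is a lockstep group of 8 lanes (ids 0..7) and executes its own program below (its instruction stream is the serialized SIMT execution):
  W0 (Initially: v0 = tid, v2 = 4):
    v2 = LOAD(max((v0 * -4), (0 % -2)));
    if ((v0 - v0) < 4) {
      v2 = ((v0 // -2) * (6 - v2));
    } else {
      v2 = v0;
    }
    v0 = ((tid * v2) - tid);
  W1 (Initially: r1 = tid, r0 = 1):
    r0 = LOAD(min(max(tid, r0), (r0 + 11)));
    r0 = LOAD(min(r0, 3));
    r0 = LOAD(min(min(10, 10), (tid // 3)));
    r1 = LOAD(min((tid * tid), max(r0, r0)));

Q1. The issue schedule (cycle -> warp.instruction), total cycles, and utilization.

cycle 0: W0.I0
cycle 1: W0.I1
cycle 2: W0.I2
cycle 3: W0.I3
cycle 4: W1.I0
cycle 5: idle
cycle 6: W1.I1
cycle 7: idle
cycle 8: W1.I2
cycle 9: idle
cycle 10: W1.I3

Answer: 11 cycles, utilization 8/11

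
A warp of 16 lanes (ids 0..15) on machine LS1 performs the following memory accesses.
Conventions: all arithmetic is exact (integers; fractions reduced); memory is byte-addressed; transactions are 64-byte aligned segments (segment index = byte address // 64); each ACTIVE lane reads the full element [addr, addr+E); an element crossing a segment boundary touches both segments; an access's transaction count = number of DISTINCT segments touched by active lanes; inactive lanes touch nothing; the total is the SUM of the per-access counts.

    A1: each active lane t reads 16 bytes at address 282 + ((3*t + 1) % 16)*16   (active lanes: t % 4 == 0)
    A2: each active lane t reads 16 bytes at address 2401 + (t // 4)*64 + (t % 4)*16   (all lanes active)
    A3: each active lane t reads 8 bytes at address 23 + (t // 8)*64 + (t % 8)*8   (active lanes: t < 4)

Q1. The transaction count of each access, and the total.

A1: 4 transactions
A2: 5 transactions
A3: 1 transaction

Answer: 4,5,1; total 10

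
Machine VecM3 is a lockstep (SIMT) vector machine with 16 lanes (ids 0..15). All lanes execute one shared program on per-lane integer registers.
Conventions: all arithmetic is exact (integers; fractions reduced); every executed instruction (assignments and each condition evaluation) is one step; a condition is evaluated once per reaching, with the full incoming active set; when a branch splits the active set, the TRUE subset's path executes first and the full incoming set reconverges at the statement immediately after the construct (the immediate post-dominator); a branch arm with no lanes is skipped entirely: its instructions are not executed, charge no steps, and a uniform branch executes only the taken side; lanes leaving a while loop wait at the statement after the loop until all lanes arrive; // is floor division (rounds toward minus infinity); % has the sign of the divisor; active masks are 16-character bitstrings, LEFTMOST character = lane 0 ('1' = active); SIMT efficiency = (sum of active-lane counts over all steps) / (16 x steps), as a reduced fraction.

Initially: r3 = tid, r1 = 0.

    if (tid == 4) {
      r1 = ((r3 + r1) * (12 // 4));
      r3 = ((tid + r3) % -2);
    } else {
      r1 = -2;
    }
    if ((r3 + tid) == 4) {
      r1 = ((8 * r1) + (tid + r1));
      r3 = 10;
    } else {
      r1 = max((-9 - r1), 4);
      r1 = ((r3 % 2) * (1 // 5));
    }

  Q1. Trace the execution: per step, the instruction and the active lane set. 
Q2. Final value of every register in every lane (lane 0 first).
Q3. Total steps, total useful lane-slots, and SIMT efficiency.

step 0: eval (tid == 4)              1111111111111111
step 1: r1 <- ((r3 + r1) * (12 // 4)) 0000100000000000
step 2: r3 <- ((tid + r3) % -2)      0000100000000000
step 3: r1 <- -2                     1111011111111111
step 4: eval ((r3 + tid) == 4)       1111111111111111
step 5: r1 <- ((8 * r1) + (tid + r1)) 0010100000000000
step 6: r3 <- 10                     0010100000000000
step 7: r1 <- max((-9 - r1), 4)      1101011111111111
step 8: r1 <- ((r3 % 2) * (1 // 5))  1101011111111111

Answer: 9 steps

r3: 0,1,10,3,10,5,6,7,8,9,10,11,12,13,14,15
r1: 0,0,-16,0,112,0,0,0,0,0,0,0,0,0,0,0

steps = 9; useful = 81; efficiency = 81/144 = 9/16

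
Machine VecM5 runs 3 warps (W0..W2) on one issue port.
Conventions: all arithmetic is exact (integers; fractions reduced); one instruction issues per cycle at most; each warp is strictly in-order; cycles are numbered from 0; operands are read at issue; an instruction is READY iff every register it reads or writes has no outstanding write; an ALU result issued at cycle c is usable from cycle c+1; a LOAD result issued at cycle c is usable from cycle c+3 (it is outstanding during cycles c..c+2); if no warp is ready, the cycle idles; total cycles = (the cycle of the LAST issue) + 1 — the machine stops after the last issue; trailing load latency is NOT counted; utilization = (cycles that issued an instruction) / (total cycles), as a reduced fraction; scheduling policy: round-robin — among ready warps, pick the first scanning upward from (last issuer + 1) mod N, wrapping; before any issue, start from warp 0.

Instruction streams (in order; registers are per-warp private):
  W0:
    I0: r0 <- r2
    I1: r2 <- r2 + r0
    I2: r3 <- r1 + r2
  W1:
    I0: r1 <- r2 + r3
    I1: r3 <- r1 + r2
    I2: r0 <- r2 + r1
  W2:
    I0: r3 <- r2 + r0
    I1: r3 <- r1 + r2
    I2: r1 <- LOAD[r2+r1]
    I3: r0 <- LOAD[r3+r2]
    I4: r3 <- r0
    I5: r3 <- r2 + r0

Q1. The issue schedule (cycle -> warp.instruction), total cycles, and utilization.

cycle 0: W0.I0
cycle 1: W1.I0
cycle 2: W2.I0
cycle 3: W0.I1
cycle 4: W1.I1
cycle 5: W2.I1
cycle 6: W0.I2
cycle 7: W1.I2
cycle 8: W2.I2
cycle 9: W2.I3
cycle 10: idle
cycle 11: idle
cycle 12: W2.I4
cycle 13: W2.I5

Answer: 14 cycles, utilization 6/7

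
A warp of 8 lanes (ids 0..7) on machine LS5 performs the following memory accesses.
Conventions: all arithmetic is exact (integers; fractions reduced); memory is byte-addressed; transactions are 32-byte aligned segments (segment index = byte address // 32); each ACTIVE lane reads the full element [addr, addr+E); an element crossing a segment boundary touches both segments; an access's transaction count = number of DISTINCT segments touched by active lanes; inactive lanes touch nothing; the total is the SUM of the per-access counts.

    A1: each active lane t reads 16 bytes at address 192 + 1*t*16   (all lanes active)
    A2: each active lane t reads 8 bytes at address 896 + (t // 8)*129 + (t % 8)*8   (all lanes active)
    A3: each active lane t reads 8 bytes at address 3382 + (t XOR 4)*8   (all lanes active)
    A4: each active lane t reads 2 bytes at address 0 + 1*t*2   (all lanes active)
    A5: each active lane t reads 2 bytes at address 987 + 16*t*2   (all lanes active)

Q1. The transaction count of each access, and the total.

A1: 4 transactions
A2: 2 transactions
A3: 3 transactions
A4: 1 transaction
A5: 8 transactions

Answer: 4,2,3,1,8; total 18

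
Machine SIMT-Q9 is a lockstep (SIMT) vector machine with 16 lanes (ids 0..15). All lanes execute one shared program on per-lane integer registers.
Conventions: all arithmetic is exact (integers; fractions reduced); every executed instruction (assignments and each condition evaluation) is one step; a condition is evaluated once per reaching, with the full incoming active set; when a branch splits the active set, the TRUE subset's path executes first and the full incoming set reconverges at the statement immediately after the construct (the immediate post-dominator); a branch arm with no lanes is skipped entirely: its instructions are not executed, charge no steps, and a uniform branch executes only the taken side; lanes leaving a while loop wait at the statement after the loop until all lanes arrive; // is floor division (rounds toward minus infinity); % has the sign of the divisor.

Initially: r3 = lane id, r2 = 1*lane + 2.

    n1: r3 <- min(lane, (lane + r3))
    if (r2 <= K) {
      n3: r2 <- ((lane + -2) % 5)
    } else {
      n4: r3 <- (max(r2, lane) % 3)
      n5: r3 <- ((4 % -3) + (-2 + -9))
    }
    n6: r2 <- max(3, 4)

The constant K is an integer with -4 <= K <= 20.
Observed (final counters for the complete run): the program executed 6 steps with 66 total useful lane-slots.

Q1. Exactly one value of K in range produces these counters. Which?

Answer: K = 15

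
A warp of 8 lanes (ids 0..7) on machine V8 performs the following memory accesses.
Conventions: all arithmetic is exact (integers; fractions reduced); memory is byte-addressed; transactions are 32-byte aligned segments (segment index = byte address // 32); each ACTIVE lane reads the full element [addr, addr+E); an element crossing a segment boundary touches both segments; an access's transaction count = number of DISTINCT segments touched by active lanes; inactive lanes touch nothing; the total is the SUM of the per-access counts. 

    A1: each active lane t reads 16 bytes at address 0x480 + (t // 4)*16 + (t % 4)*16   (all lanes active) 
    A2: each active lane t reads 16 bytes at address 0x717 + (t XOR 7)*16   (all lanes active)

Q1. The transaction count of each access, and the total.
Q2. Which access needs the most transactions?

A1: 3 transactions
A2: 5 transactions

Answer: 3,5; total 8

Answer: A2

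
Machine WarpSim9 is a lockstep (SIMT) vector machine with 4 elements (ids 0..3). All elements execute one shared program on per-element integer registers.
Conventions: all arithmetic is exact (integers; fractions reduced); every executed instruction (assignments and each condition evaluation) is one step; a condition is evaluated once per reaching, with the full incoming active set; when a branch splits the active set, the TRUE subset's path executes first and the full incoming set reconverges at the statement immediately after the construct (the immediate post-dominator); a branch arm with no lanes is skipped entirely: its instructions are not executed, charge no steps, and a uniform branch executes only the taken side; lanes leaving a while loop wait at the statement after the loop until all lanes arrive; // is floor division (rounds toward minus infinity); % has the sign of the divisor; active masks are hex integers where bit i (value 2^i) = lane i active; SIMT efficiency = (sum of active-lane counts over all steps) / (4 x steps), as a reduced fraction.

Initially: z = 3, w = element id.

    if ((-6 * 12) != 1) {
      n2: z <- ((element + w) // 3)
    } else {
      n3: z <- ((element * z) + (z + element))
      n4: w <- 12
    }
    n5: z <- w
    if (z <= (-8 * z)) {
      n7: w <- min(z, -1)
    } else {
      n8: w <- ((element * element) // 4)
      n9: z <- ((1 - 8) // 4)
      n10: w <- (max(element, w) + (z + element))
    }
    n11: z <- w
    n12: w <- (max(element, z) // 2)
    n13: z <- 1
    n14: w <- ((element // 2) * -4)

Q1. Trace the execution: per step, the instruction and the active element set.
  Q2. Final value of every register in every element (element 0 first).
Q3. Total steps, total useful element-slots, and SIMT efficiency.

step 0: eval ((-6 * 12) != 1)        0xf
step 1: z <- ((element + w) // 3)    0xf
step 2: z <- w                       0xf
step 3: eval (z <= (-8 * z))         0xf
step 4: w <- min(z, -1)              0x1
step 5: w <- ((element * element) // 4) 0xe
step 6: z <- ((1 - 8) // 4)          0xe
step 7: w <- (max(element, w) + (z + element)) 0xe
step 8: z <- w                       0xf
step 9: w <- (max(element, z) // 2)  0xf
step 10: z <- 1                       0xf
step 11: w <- ((element // 2) * -4)   0xf

Answer: 12 steps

z: 1,1,1,1
w: 0,0,-4,-4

steps = 12; useful = 42; efficiency = 42/48 = 7/8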